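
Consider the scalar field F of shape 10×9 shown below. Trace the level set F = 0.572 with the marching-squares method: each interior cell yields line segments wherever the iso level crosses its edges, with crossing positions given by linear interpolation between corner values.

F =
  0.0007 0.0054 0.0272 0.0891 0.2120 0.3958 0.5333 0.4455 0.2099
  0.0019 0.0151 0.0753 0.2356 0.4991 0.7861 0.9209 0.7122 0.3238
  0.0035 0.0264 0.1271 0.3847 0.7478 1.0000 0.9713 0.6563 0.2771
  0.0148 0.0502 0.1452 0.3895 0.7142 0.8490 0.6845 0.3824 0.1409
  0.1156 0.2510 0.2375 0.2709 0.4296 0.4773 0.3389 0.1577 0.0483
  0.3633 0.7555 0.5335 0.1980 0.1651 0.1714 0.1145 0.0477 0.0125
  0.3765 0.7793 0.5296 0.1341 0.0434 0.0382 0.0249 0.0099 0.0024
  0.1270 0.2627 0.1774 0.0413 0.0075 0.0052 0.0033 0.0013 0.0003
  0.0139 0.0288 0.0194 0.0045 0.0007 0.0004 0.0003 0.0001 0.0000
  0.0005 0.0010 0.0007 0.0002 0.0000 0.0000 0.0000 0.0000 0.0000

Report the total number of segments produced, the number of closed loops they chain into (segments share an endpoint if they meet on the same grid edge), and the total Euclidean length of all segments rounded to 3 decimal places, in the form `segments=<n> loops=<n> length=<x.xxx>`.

segments=20 loops=2 length=16.606

cell (0,4): code 0100 → (0.451,5.000)–(1.000,4.254)
cell (0,5): code 1100 → (0.100,6.000)–(0.451,5.000)
cell (0,6): code 1100 → (0.474,7.000)–(0.100,6.000)
cell (0,7): code 1000 → (1.000,7.361)–(0.474,7.000)
cell (1,3): code 0100 → (1.293,4.000)–(2.000,3.516)
cell (1,4): code 1110 → (1.000,4.254)–(1.293,4.000)
cell (1,7): code 1001 → (2.000,7.222)–(1.000,7.361)
cell (2,3): code 0110 → (2.000,3.516)–(3.000,3.562)
cell (2,6): code 1011 → (3.000,6.372)–(2.308,7.000)
cell (2,7): code 0001 → (2.308,7.000)–(2.000,7.222)
cell (3,3): code 0010 → (3.000,3.562)–(3.500,4.000)
cell (3,4): code 0011 → (3.500,4.000)–(3.745,5.000)
cell (3,5): code 0011 → (3.745,5.000)–(3.326,6.000)
cell (3,6): code 0001 → (3.326,6.000)–(3.000,6.372)
cell (4,0): code 0100 → (4.636,1.000)–(5.000,0.532)
cell (4,1): code 1000 → (5.000,1.827)–(4.636,1.000)
cell (5,0): code 0110 → (5.000,0.532)–(6.000,0.485)
cell (5,1): code 1001 → (6.000,1.830)–(5.000,1.827)
cell (6,0): code 0010 → (6.000,0.485)–(6.401,1.000)
cell (6,1): code 0001 → (6.401,1.000)–(6.000,1.830)
total: 20 segments, chained into 2 closed loop(s), length Σ = 16.605535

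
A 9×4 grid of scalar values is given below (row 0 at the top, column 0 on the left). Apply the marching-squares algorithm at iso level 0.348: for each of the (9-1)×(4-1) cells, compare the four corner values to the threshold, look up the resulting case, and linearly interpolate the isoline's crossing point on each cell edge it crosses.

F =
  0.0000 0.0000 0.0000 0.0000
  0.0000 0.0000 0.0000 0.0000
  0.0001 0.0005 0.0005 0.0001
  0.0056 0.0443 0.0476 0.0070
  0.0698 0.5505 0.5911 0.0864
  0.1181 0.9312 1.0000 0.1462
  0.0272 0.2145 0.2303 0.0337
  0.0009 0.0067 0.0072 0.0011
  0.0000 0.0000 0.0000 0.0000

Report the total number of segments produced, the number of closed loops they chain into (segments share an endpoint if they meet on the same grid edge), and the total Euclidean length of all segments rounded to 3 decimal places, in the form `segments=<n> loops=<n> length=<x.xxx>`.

cell (3,0): code 0100 → (3.600,1.000)–(4.000,0.579)
cell (3,1): code 1100 → (3.553,2.000)–(3.600,1.000)
cell (3,2): code 1000 → (4.000,2.482)–(3.553,2.000)
cell (4,0): code 0110 → (4.000,0.579)–(5.000,0.283)
cell (4,2): code 1001 → (5.000,2.764)–(4.000,2.482)
cell (5,0): code 0010 → (5.000,0.283)–(5.814,1.000)
cell (5,1): code 0011 → (5.814,1.000)–(5.847,2.000)
cell (5,2): code 0001 → (5.847,2.000)–(5.000,2.764)
total: 8 segments, chained into 1 closed loop(s), length Σ = 7.547016

segments=8 loops=1 length=7.547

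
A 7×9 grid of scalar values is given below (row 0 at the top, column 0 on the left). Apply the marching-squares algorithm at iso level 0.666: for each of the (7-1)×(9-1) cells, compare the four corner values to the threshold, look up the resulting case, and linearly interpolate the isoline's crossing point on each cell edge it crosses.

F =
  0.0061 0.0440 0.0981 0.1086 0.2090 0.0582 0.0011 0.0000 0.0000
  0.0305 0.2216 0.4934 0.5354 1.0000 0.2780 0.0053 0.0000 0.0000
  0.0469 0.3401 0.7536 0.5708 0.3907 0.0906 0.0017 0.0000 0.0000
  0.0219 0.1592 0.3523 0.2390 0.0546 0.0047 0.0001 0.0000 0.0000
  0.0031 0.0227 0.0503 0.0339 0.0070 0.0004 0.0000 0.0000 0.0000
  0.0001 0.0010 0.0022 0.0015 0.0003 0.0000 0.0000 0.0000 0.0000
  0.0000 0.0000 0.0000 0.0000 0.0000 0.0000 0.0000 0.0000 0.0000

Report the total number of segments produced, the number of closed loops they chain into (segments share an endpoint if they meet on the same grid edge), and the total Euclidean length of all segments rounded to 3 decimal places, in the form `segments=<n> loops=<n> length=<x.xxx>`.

cell (0,3): code 0100 → (0.578,4.000)–(1.000,3.281)
cell (0,4): code 1000 → (1.000,4.463)–(0.578,4.000)
cell (1,1): code 0100 → (1.663,2.000)–(2.000,1.788)
cell (1,2): code 1000 → (2.000,2.479)–(1.663,2.000)
cell (1,3): code 0010 → (1.000,3.281)–(1.548,4.000)
cell (1,4): code 0001 → (1.548,4.000)–(1.000,4.463)
cell (2,1): code 0010 → (2.000,1.788)–(2.218,2.000)
cell (2,2): code 0001 → (2.218,2.000)–(2.000,2.479)
total: 8 segments, chained into 2 closed loop(s), length Σ = 4.895601

segments=8 loops=2 length=4.896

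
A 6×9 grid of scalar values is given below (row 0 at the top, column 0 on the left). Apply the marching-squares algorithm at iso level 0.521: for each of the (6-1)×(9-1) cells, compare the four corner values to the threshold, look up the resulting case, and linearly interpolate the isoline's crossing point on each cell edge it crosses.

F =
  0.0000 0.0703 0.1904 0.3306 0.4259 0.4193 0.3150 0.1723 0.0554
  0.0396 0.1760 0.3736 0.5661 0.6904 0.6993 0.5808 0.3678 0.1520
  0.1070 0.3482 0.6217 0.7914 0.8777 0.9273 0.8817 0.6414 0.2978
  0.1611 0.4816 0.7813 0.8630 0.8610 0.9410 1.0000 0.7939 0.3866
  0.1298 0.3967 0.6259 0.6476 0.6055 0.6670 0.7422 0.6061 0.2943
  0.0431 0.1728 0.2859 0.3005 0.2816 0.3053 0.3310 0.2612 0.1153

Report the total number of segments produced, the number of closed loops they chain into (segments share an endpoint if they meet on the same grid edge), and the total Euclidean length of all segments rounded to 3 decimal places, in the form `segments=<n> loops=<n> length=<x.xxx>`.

cell (0,2): code 0100 → (0.808,3.000)–(1.000,2.766)
cell (0,3): code 1100 → (0.360,4.000)–(0.808,3.000)
cell (0,4): code 1100 → (0.363,5.000)–(0.360,4.000)
cell (0,5): code 1100 → (0.775,6.000)–(0.363,5.000)
cell (0,6): code 1000 → (1.000,6.281)–(0.775,6.000)
cell (1,1): code 0100 → (1.594,2.000)–(2.000,1.632)
cell (1,2): code 1110 → (1.000,2.766)–(1.594,2.000)
cell (1,6): code 1101 → (1.560,7.000)–(1.000,6.281)
cell (1,7): code 1000 → (2.000,7.350)–(1.560,7.000)
cell (2,1): code 0110 → (2.000,1.632)–(3.000,1.131)
cell (2,7): code 1001 → (3.000,7.670)–(2.000,7.350)
cell (3,1): code 0110 → (3.000,1.131)–(4.000,1.542)
cell (3,7): code 1001 → (4.000,7.273)–(3.000,7.670)
cell (4,1): code 0010 → (4.000,1.542)–(4.309,2.000)
cell (4,2): code 0011 → (4.309,2.000)–(4.365,3.000)
cell (4,3): code 0011 → (4.365,3.000)–(4.261,4.000)
cell (4,4): code 0011 → (4.261,4.000)–(4.404,5.000)
cell (4,5): code 0011 → (4.404,5.000)–(4.538,6.000)
cell (4,6): code 0011 → (4.538,6.000)–(4.247,7.000)
cell (4,7): code 0001 → (4.247,7.000)–(4.000,7.273)
total: 20 segments, chained into 1 closed loop(s), length Σ = 17.143804

segments=20 loops=1 length=17.144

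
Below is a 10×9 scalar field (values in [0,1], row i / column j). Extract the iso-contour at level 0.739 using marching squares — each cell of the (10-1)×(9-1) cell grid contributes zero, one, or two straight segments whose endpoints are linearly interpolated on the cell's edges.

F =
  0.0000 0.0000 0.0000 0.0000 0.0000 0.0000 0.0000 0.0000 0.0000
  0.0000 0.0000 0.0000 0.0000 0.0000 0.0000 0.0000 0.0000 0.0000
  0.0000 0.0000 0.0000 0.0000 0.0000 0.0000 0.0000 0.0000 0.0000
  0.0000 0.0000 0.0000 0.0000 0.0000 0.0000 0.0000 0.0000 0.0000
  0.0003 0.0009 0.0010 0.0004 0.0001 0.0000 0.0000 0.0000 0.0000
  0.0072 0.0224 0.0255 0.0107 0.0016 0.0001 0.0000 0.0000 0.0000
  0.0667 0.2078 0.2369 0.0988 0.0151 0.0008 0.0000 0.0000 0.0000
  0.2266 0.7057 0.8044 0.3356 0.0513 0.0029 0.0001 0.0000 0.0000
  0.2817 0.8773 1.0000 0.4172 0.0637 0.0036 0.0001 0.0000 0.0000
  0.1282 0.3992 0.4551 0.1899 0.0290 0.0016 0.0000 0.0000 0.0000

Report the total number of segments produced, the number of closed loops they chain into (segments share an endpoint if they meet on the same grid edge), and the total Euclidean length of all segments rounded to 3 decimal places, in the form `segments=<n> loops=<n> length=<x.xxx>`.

segments=8 loops=1 length=5.172

cell (6,1): code 0100 → (6.885,2.000)–(7.000,1.337)
cell (6,2): code 1000 → (7.000,2.140)–(6.885,2.000)
cell (7,0): code 0100 → (7.194,1.000)–(8.000,0.768)
cell (7,1): code 1110 → (7.000,1.337)–(7.194,1.000)
cell (7,2): code 1001 → (8.000,2.448)–(7.000,2.140)
cell (8,0): code 0010 → (8.000,0.768)–(8.289,1.000)
cell (8,1): code 0011 → (8.289,1.000)–(8.479,2.000)
cell (8,2): code 0001 → (8.479,2.000)–(8.000,2.448)
total: 8 segments, chained into 1 closed loop(s), length Σ = 5.172416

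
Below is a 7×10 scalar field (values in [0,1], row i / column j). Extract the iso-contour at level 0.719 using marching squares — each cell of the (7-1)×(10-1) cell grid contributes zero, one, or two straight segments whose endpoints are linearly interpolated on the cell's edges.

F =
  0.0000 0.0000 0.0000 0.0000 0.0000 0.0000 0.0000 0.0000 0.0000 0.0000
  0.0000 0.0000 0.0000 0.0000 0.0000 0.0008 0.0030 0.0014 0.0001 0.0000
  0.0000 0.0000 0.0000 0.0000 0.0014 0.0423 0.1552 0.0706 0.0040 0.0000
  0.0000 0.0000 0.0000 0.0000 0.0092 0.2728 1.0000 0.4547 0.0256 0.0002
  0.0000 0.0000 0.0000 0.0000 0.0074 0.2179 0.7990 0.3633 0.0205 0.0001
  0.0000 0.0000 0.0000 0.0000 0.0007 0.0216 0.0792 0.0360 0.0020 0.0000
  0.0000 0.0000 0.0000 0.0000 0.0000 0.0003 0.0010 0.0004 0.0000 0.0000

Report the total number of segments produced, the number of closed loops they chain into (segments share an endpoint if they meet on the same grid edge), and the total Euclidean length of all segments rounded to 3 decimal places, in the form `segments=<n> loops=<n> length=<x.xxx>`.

cell (2,5): code 0100 → (2.667,6.000)–(3.000,5.614)
cell (2,6): code 1000 → (3.000,6.515)–(2.667,6.000)
cell (3,5): code 0110 → (3.000,5.614)–(4.000,5.862)
cell (3,6): code 1001 → (4.000,6.184)–(3.000,6.515)
cell (4,5): code 0010 → (4.000,5.862)–(4.111,6.000)
cell (4,6): code 0001 → (4.111,6.000)–(4.000,6.184)
total: 6 segments, chained into 1 closed loop(s), length Σ = 3.598810

segments=6 loops=1 length=3.599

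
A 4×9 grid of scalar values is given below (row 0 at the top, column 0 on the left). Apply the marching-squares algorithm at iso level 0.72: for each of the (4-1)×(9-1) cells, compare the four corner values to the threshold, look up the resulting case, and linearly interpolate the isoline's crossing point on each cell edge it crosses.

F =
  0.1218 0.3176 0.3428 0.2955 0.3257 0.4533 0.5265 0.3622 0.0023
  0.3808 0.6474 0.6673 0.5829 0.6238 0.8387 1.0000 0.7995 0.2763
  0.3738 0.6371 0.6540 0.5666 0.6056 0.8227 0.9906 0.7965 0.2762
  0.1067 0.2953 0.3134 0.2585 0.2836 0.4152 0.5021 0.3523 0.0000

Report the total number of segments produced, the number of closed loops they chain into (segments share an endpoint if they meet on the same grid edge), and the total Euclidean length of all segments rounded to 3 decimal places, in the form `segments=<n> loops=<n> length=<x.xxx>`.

segments=10 loops=1 length=7.870

cell (0,4): code 0100 → (0.692,5.000)–(1.000,4.448)
cell (0,5): code 1100 → (0.409,6.000)–(0.692,5.000)
cell (0,6): code 1100 → (0.818,7.000)–(0.409,6.000)
cell (0,7): code 1000 → (1.000,7.152)–(0.818,7.000)
cell (1,4): code 0110 → (1.000,4.448)–(2.000,4.527)
cell (1,7): code 1001 → (2.000,7.147)–(1.000,7.152)
cell (2,4): code 0010 → (2.000,4.527)–(2.252,5.000)
cell (2,5): code 0011 → (2.252,5.000)–(2.554,6.000)
cell (2,6): code 0011 → (2.554,6.000)–(2.172,7.000)
cell (2,7): code 0001 → (2.172,7.000)–(2.000,7.147)
total: 10 segments, chained into 1 closed loop(s), length Σ = 7.869893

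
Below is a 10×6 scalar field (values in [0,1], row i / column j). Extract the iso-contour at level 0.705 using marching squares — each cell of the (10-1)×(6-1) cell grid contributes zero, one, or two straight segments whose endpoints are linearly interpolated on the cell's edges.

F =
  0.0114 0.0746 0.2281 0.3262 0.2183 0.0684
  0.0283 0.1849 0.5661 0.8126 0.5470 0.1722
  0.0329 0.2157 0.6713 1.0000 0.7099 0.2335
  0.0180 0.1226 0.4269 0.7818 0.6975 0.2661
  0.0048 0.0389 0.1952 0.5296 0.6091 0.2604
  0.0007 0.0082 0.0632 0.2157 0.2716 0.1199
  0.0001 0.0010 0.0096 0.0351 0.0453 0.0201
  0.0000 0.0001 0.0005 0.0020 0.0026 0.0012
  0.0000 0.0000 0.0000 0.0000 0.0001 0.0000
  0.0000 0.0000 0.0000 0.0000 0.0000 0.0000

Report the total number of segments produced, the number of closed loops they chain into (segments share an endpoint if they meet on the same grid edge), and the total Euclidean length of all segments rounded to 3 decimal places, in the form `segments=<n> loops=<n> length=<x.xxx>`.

cell (0,2): code 0100 → (0.779,3.000)–(1.000,2.563)
cell (0,3): code 1000 → (1.000,3.405)–(0.779,3.000)
cell (1,2): code 0110 → (1.000,2.563)–(2.000,2.103)
cell (1,3): code 1101 → (1.970,4.000)–(1.000,3.405)
cell (1,4): code 1000 → (2.000,4.010)–(1.970,4.000)
cell (2,2): code 0110 → (2.000,2.103)–(3.000,2.784)
cell (2,3): code 1011 → (3.000,3.911)–(2.395,4.000)
cell (2,4): code 0001 → (2.395,4.000)–(2.000,4.010)
cell (3,2): code 0010 → (3.000,2.784)–(3.305,3.000)
cell (3,3): code 0001 → (3.305,3.000)–(3.000,3.911)
total: 10 segments, chained into 1 closed loop(s), length Σ = 6.772389

segments=10 loops=1 length=6.772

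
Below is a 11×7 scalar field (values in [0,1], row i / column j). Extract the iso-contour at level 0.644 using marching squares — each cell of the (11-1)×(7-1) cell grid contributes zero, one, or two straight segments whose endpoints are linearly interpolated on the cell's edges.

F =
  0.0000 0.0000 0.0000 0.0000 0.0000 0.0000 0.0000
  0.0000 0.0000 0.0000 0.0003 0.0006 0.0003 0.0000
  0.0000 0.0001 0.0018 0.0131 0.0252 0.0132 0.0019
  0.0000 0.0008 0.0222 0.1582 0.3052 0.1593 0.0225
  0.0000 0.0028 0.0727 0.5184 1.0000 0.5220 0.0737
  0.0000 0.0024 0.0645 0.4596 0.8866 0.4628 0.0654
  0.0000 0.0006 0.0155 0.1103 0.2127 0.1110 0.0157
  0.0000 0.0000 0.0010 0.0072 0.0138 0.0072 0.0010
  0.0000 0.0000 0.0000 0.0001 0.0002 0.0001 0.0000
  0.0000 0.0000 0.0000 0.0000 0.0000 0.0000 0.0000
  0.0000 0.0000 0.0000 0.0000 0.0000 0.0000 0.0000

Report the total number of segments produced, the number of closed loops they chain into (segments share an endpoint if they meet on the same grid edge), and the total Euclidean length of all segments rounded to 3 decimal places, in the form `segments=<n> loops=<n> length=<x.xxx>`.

cell (3,3): code 0100 → (3.488,4.000)–(4.000,3.261)
cell (3,4): code 1000 → (4.000,4.745)–(3.488,4.000)
cell (4,3): code 0110 → (4.000,3.261)–(5.000,3.432)
cell (4,4): code 1001 → (5.000,4.572)–(4.000,4.745)
cell (5,3): code 0010 → (5.000,3.432)–(5.360,4.000)
cell (5,4): code 0001 → (5.360,4.000)–(5.000,4.572)
total: 6 segments, chained into 1 closed loop(s), length Σ = 5.181506

segments=6 loops=1 length=5.182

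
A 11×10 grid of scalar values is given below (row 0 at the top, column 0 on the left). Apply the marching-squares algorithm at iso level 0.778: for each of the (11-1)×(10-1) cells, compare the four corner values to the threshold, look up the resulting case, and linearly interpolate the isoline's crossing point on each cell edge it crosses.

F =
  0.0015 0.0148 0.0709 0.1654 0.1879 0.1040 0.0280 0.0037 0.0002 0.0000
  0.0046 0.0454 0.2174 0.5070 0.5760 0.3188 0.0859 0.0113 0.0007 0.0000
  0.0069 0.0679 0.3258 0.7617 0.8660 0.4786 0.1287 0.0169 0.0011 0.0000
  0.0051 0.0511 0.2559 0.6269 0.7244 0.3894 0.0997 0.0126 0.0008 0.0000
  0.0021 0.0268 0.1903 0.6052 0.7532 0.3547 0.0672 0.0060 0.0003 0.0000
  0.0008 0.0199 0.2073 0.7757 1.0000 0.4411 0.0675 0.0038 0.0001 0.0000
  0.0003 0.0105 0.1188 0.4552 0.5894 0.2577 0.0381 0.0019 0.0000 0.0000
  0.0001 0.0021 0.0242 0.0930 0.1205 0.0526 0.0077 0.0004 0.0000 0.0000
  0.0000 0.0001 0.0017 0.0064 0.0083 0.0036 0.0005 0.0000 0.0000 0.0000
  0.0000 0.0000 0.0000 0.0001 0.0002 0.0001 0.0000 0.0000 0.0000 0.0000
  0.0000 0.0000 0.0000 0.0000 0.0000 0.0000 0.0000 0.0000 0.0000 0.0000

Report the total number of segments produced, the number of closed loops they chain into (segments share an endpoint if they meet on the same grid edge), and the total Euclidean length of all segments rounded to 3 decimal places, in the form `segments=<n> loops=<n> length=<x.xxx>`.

segments=8 loops=2 length=7.105

cell (1,3): code 0100 → (1.697,4.000)–(2.000,3.156)
cell (1,4): code 1000 → (2.000,4.227)–(1.697,4.000)
cell (2,3): code 0010 → (2.000,3.156)–(2.621,4.000)
cell (2,4): code 0001 → (2.621,4.000)–(2.000,4.227)
cell (4,3): code 0100 → (4.100,4.000)–(5.000,3.010)
cell (4,4): code 1000 → (5.000,4.397)–(4.100,4.000)
cell (5,3): code 0010 → (5.000,3.010)–(5.541,4.000)
cell (5,4): code 0001 → (5.541,4.000)–(5.000,4.397)
total: 8 segments, chained into 2 closed loop(s), length Σ = 7.104693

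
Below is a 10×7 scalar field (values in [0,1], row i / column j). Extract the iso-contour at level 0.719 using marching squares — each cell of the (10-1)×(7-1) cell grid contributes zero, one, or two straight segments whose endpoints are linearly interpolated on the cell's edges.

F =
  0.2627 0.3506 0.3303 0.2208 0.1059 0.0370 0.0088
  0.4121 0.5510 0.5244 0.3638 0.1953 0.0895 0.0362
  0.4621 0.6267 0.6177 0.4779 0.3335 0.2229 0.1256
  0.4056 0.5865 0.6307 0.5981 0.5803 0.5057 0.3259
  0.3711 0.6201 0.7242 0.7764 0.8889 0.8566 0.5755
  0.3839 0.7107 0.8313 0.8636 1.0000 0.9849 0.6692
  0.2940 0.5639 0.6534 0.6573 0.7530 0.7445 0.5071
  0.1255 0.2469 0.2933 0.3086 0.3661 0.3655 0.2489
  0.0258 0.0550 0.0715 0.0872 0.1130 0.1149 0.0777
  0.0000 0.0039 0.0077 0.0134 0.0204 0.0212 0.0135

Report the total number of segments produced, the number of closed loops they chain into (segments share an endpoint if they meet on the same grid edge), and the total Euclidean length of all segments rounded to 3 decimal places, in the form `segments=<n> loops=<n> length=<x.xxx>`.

cell (3,1): code 0100 → (3.944,2.000)–(4.000,1.950)
cell (3,2): code 1100 → (3.678,3.000)–(3.944,2.000)
cell (3,3): code 1100 → (3.449,4.000)–(3.678,3.000)
cell (3,4): code 1100 → (3.608,5.000)–(3.449,4.000)
cell (3,5): code 1000 → (4.000,5.490)–(3.608,5.000)
cell (4,1): code 0110 → (4.000,1.950)–(5.000,1.069)
cell (4,5): code 1001 → (5.000,5.842)–(4.000,5.490)
cell (5,1): code 0010 → (5.000,1.069)–(5.631,2.000)
cell (5,2): code 0011 → (5.631,2.000)–(5.701,3.000)
cell (5,3): code 0111 → (5.701,3.000)–(6.000,3.645)
cell (5,5): code 1001 → (6.000,5.107)–(5.000,5.842)
cell (6,3): code 0010 → (6.000,3.645)–(6.088,4.000)
cell (6,4): code 0011 → (6.088,4.000)–(6.067,5.000)
cell (6,5): code 0001 → (6.067,5.000)–(6.000,5.107)
total: 14 segments, chained into 1 closed loop(s), length Σ = 11.740375

segments=14 loops=1 length=11.740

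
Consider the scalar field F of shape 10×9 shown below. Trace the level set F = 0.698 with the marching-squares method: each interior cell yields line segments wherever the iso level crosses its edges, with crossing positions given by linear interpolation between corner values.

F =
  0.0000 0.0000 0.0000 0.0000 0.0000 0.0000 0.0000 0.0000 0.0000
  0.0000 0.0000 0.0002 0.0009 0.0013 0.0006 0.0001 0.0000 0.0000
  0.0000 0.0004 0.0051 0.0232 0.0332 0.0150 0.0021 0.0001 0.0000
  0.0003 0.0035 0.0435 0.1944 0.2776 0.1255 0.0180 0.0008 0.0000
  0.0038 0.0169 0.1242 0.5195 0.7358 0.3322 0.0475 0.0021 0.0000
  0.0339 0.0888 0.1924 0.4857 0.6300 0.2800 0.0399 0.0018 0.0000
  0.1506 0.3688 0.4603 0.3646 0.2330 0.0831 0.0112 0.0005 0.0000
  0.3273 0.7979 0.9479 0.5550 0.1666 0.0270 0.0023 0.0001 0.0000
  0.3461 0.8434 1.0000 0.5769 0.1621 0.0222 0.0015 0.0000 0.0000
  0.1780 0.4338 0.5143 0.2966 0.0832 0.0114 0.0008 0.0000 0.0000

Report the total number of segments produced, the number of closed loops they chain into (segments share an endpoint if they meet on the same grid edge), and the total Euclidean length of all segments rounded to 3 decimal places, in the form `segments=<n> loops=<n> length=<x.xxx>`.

segments=12 loops=2 length=7.703

cell (3,3): code 0100 → (3.918,4.000)–(4.000,3.825)
cell (3,4): code 1000 → (4.000,4.094)–(3.918,4.000)
cell (4,3): code 0010 → (4.000,3.825)–(4.357,4.000)
cell (4,4): code 0001 → (4.357,4.000)–(4.000,4.094)
cell (6,0): code 0100 → (6.767,1.000)–(7.000,0.788)
cell (6,1): code 1100 → (6.487,2.000)–(6.767,1.000)
cell (6,2): code 1000 → (7.000,2.636)–(6.487,2.000)
cell (7,0): code 0110 → (7.000,0.788)–(8.000,0.708)
cell (7,2): code 1001 → (8.000,2.714)–(7.000,2.636)
cell (8,0): code 0010 → (8.000,0.708)–(8.355,1.000)
cell (8,1): code 0011 → (8.355,1.000)–(8.622,2.000)
cell (8,2): code 0001 → (8.622,2.000)–(8.000,2.714)
total: 12 segments, chained into 2 closed loop(s), length Σ = 7.703122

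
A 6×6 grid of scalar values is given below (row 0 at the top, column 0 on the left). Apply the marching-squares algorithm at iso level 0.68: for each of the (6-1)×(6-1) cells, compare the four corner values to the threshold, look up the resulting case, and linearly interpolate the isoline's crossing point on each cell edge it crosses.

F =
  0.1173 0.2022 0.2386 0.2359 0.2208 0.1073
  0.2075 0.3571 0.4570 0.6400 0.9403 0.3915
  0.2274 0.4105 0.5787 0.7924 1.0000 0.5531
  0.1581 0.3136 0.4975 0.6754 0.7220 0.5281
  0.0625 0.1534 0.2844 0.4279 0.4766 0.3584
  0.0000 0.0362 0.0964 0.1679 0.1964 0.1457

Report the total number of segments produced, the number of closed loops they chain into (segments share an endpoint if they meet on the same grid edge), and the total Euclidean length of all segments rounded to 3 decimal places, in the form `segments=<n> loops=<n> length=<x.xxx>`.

cell (0,3): code 0100 → (0.638,4.000)–(1.000,3.133)
cell (0,4): code 1000 → (1.000,4.474)–(0.638,4.000)
cell (1,2): code 0100 → (1.262,3.000)–(2.000,2.474)
cell (1,3): code 1110 → (1.000,3.133)–(1.262,3.000)
cell (1,4): code 1001 → (2.000,4.716)–(1.000,4.474)
cell (2,2): code 0010 → (2.000,2.474)–(2.961,3.000)
cell (2,3): code 0111 → (2.961,3.000)–(3.000,3.099)
cell (2,4): code 1001 → (3.000,4.217)–(2.000,4.716)
cell (3,3): code 0010 → (3.000,3.099)–(3.171,4.000)
cell (3,4): code 0001 → (3.171,4.000)–(3.000,4.217)
total: 10 segments, chained into 1 closed loop(s), length Σ = 7.277543

segments=10 loops=1 length=7.278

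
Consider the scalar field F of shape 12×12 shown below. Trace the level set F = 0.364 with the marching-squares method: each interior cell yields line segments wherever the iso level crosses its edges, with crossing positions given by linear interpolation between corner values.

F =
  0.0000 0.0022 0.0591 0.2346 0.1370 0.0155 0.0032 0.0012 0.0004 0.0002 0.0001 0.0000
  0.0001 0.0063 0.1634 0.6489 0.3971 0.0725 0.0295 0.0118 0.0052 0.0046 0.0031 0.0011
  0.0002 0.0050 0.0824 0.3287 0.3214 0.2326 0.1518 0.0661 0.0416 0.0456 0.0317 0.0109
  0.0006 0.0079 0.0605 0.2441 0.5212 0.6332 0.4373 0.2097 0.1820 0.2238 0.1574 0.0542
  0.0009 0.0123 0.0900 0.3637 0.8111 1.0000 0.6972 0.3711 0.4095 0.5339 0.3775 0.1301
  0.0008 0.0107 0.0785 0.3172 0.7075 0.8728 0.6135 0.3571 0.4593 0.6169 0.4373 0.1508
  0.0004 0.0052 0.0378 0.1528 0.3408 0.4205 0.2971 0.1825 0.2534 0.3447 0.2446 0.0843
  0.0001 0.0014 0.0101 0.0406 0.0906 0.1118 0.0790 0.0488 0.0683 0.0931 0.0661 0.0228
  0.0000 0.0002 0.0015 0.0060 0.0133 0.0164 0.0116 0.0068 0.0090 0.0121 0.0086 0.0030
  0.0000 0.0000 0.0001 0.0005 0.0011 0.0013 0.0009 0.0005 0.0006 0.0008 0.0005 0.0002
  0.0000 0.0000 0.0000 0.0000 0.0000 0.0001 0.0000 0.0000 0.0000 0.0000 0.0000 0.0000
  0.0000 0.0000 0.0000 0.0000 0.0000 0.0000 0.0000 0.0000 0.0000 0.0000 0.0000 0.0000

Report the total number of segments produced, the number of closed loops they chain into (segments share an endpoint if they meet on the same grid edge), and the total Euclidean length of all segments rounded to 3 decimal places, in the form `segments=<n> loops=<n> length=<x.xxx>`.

segments=30 loops=2 length=25.228

cell (0,2): code 0100 → (0.312,3.000)–(1.000,2.413)
cell (0,3): code 1100 → (0.873,4.000)–(0.312,3.000)
cell (0,4): code 1000 → (1.000,4.102)–(0.873,4.000)
cell (1,2): code 0010 → (1.000,2.413)–(1.890,3.000)
cell (1,3): code 0011 → (1.890,3.000)–(1.437,4.000)
cell (1,4): code 0001 → (1.437,4.000)–(1.000,4.102)
cell (2,3): code 0100 → (2.213,4.000)–(3.000,3.433)
cell (2,4): code 1100 → (2.328,5.000)–(2.213,4.000)
cell (2,5): code 1100 → (2.743,6.000)–(2.328,5.000)
cell (2,6): code 1000 → (3.000,6.322)–(2.743,6.000)
cell (3,3): code 0110 → (3.000,3.433)–(4.000,3.001)
cell (3,6): code 1101 → (3.956,7.000)–(3.000,6.322)
cell (3,7): code 1100 → (3.800,8.000)–(3.956,7.000)
cell (3,8): code 1100 → (3.452,9.000)–(3.800,8.000)
cell (3,9): code 1100 → (3.939,10.000)–(3.452,9.000)
cell (3,10): code 1000 → (4.000,10.055)–(3.939,10.000)
cell (4,3): code 0110 → (4.000,3.001)–(5.000,3.120)
cell (4,6): code 1011 → (5.000,6.973)–(4.507,7.000)
cell (4,7): code 0111 → (4.507,7.000)–(5.000,7.068)
cell (4,10): code 1001 → (5.000,10.256)–(4.000,10.055)
cell (5,3): code 0010 → (5.000,3.120)–(5.937,4.000)
cell (5,4): code 0111 → (5.937,4.000)–(6.000,4.291)
cell (5,5): code 1011 → (6.000,5.458)–(5.789,6.000)
cell (5,6): code 0001 → (5.789,6.000)–(5.000,6.973)
cell (5,7): code 0010 → (5.000,7.068)–(5.463,8.000)
cell (5,8): code 0011 → (5.463,8.000)–(5.929,9.000)
cell (5,9): code 0011 → (5.929,9.000)–(5.380,10.000)
cell (5,10): code 0001 → (5.380,10.000)–(5.000,10.256)
cell (6,4): code 0010 → (6.000,4.291)–(6.183,5.000)
cell (6,5): code 0001 → (6.183,5.000)–(6.000,5.458)
total: 30 segments, chained into 2 closed loop(s), length Σ = 25.227944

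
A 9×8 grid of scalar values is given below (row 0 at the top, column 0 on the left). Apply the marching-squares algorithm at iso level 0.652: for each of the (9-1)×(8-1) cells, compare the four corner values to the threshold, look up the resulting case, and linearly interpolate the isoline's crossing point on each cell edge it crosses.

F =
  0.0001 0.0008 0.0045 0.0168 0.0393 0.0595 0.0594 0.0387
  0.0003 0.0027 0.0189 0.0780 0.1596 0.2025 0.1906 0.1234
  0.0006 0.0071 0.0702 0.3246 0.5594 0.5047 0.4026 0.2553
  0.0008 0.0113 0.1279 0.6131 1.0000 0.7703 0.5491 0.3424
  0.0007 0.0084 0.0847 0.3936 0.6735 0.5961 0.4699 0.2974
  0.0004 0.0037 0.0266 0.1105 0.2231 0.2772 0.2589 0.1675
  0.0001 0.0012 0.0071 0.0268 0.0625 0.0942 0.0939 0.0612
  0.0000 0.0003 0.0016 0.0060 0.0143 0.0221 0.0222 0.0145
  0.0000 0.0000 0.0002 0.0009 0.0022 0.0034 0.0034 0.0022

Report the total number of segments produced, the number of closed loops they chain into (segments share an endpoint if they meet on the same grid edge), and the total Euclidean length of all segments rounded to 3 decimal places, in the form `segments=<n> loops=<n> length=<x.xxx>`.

cell (2,3): code 0100 → (2.210,4.000)–(3.000,3.101)
cell (2,4): code 1100 → (2.555,5.000)–(2.210,4.000)
cell (2,5): code 1000 → (3.000,5.535)–(2.555,5.000)
cell (3,3): code 0110 → (3.000,3.101)–(4.000,3.923)
cell (3,4): code 1011 → (4.000,4.278)–(3.679,5.000)
cell (3,5): code 0001 → (3.679,5.000)–(3.000,5.535)
cell (4,3): code 0010 → (4.000,3.923)–(4.048,4.000)
cell (4,4): code 0001 → (4.048,4.000)–(4.000,4.278)
total: 8 segments, chained into 1 closed loop(s), length Σ = 6.272559

segments=8 loops=1 length=6.273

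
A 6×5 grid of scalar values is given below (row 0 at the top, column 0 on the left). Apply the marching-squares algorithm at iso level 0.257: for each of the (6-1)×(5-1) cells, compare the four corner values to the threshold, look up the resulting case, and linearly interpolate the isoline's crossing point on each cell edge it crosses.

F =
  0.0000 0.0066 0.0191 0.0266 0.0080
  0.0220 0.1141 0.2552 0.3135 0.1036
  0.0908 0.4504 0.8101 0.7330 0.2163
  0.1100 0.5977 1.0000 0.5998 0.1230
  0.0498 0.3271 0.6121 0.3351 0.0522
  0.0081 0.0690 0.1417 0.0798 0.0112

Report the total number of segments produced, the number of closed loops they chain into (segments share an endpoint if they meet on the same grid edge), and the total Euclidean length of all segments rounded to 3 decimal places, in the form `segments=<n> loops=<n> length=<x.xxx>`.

segments=14 loops=1 length=11.632

cell (0,2): code 0100 → (0.803,3.000)–(1.000,2.031)
cell (0,3): code 1000 → (1.000,3.269)–(0.803,3.000)
cell (1,0): code 0100 → (1.425,1.000)–(2.000,0.462)
cell (1,1): code 1100 → (1.003,2.000)–(1.425,1.000)
cell (1,2): code 1110 → (1.000,2.031)–(1.003,2.000)
cell (1,3): code 1001 → (2.000,3.921)–(1.000,3.269)
cell (2,0): code 0110 → (2.000,0.462)–(3.000,0.301)
cell (2,3): code 1001 → (3.000,3.719)–(2.000,3.921)
cell (3,0): code 0110 → (3.000,0.301)–(4.000,0.747)
cell (3,3): code 1001 → (4.000,3.276)–(3.000,3.719)
cell (4,0): code 0010 → (4.000,0.747)–(4.272,1.000)
cell (4,1): code 0011 → (4.272,1.000)–(4.755,2.000)
cell (4,2): code 0011 → (4.755,2.000)–(4.306,3.000)
cell (4,3): code 0001 → (4.306,3.000)–(4.000,3.276)
total: 14 segments, chained into 1 closed loop(s), length Σ = 11.631536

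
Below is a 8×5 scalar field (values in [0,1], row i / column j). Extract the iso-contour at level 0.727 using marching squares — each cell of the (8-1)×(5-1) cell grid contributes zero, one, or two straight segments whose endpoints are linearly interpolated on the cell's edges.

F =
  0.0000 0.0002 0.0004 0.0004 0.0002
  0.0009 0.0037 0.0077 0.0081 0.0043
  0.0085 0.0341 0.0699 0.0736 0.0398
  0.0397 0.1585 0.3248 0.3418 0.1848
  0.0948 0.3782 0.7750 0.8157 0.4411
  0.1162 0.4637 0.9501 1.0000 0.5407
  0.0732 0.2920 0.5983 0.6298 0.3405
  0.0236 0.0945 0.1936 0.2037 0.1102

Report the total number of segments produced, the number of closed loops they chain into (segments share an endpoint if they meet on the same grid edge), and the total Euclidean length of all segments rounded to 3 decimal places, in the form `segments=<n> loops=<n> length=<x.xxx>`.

segments=8 loops=1 length=6.319

cell (3,1): code 0100 → (3.893,2.000)–(4.000,1.879)
cell (3,2): code 1100 → (3.813,3.000)–(3.893,2.000)
cell (3,3): code 1000 → (4.000,3.237)–(3.813,3.000)
cell (4,1): code 0110 → (4.000,1.879)–(5.000,1.541)
cell (4,3): code 1001 → (5.000,3.594)–(4.000,3.237)
cell (5,1): code 0010 → (5.000,1.541)–(5.634,2.000)
cell (5,2): code 0011 → (5.634,2.000)–(5.737,3.000)
cell (5,3): code 0001 → (5.737,3.000)–(5.000,3.594)
total: 8 segments, chained into 1 closed loop(s), length Σ = 6.318947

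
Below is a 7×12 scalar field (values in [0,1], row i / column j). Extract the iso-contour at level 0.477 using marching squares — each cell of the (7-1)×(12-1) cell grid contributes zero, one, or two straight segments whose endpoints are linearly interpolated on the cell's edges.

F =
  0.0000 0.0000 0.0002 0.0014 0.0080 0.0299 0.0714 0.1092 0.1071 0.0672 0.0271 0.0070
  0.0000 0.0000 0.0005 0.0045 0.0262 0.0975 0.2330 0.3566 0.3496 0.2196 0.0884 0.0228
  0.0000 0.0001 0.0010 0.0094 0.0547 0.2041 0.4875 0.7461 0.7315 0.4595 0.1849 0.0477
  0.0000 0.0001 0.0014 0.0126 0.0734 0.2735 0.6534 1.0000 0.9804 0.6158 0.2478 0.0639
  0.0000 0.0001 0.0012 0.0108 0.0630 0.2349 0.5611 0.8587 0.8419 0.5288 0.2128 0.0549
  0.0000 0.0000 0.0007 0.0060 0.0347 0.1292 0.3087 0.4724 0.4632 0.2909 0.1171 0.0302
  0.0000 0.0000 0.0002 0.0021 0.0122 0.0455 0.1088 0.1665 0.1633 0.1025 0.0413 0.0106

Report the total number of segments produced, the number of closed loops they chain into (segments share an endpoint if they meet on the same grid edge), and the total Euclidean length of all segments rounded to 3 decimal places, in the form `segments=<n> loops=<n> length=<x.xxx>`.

segments=14 loops=1 length=11.759

cell (1,5): code 0100 → (1.959,6.000)–(2.000,5.963)
cell (1,6): code 1100 → (1.309,7.000)–(1.959,6.000)
cell (1,7): code 1100 → (1.334,8.000)–(1.309,7.000)
cell (1,8): code 1000 → (2.000,8.936)–(1.334,8.000)
cell (2,5): code 0110 → (2.000,5.963)–(3.000,5.536)
cell (2,8): code 1101 → (2.112,9.000)–(2.000,8.936)
cell (2,9): code 1000 → (3.000,9.377)–(2.112,9.000)
cell (3,5): code 0110 → (3.000,5.536)–(4.000,5.742)
cell (3,9): code 1001 → (4.000,9.164)–(3.000,9.377)
cell (4,5): code 0010 → (4.000,5.742)–(4.333,6.000)
cell (4,6): code 0011 → (4.333,6.000)–(4.988,7.000)
cell (4,7): code 0011 → (4.988,7.000)–(4.964,8.000)
cell (4,8): code 0011 → (4.964,8.000)–(4.218,9.000)
cell (4,9): code 0001 → (4.218,9.000)–(4.000,9.164)
total: 14 segments, chained into 1 closed loop(s), length Σ = 11.758952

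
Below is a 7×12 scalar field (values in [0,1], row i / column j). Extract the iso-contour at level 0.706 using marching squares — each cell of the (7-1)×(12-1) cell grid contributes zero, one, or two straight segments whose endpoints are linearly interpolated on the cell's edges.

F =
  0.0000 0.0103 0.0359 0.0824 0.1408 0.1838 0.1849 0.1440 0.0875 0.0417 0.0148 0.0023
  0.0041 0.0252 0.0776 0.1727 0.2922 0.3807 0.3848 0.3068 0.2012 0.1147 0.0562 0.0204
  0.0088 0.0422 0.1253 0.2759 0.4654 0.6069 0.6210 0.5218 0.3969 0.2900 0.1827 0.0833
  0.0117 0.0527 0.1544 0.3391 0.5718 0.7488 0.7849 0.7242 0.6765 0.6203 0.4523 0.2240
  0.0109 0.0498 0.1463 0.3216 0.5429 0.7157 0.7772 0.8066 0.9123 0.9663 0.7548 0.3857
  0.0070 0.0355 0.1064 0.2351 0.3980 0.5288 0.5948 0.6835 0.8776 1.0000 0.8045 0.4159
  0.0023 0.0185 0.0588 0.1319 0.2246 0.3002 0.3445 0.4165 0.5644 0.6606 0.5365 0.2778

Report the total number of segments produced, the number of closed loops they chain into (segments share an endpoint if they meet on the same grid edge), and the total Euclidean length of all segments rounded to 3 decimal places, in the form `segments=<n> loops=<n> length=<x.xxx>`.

segments=18 loops=1 length=13.991

cell (2,4): code 0100 → (2.698,5.000)–(3.000,4.758)
cell (2,5): code 1100 → (2.519,6.000)–(2.698,5.000)
cell (2,6): code 1100 → (2.910,7.000)–(2.519,6.000)
cell (2,7): code 1000 → (3.000,7.382)–(2.910,7.000)
cell (3,4): code 0110 → (3.000,4.758)–(4.000,4.944)
cell (3,7): code 1101 → (3.125,8.000)–(3.000,7.382)
cell (3,8): code 1100 → (3.248,9.000)–(3.125,8.000)
cell (3,9): code 1100 → (3.839,10.000)–(3.248,9.000)
cell (3,10): code 1000 → (4.000,10.132)–(3.839,10.000)
cell (4,4): code 0010 → (4.000,4.944)–(4.052,5.000)
cell (4,5): code 0011 → (4.052,5.000)–(4.390,6.000)
cell (4,6): code 0011 → (4.390,6.000)–(4.817,7.000)
cell (4,7): code 0111 → (4.817,7.000)–(5.000,7.116)
cell (4,10): code 1001 → (5.000,10.253)–(4.000,10.132)
cell (5,7): code 0010 → (5.000,7.116)–(5.548,8.000)
cell (5,8): code 0011 → (5.548,8.000)–(5.866,9.000)
cell (5,9): code 0011 → (5.866,9.000)–(5.368,10.000)
cell (5,10): code 0001 → (5.368,10.000)–(5.000,10.253)
total: 18 segments, chained into 1 closed loop(s), length Σ = 13.990913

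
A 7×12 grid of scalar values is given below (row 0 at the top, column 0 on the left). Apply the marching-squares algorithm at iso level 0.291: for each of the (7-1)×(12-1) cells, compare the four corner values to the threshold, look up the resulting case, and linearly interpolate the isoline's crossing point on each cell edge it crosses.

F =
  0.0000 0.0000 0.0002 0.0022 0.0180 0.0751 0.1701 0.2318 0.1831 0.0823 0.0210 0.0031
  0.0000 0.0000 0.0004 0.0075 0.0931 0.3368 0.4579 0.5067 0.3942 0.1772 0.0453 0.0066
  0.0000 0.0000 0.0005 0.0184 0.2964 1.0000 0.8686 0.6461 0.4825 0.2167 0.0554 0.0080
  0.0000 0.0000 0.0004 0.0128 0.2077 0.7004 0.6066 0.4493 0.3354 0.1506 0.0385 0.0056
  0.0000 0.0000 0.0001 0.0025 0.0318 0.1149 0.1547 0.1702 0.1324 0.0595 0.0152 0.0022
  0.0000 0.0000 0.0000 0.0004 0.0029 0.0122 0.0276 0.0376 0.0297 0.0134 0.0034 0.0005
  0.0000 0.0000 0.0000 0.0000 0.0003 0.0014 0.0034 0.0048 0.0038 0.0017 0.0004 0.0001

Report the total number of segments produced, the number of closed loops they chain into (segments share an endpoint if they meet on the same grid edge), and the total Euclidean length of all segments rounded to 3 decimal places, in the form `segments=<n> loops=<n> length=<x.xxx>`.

segments=16 loops=1 length=13.017

cell (0,4): code 0100 → (0.825,5.000)–(1.000,4.812)
cell (0,5): code 1100 → (0.420,6.000)–(0.825,5.000)
cell (0,6): code 1100 → (0.215,7.000)–(0.420,6.000)
cell (0,7): code 1100 → (0.511,8.000)–(0.215,7.000)
cell (0,8): code 1000 → (1.000,8.476)–(0.511,8.000)
cell (1,3): code 0100 → (1.973,4.000)–(2.000,3.981)
cell (1,4): code 1110 → (1.000,4.812)–(1.973,4.000)
cell (1,8): code 1001 → (2.000,8.720)–(1.000,8.476)
cell (2,3): code 0010 → (2.000,3.981)–(2.061,4.000)
cell (2,4): code 0111 → (2.061,4.000)–(3.000,4.169)
cell (2,8): code 1001 → (3.000,8.240)–(2.000,8.720)
cell (3,4): code 0010 → (3.000,4.169)–(3.699,5.000)
cell (3,5): code 0011 → (3.699,5.000)–(3.698,6.000)
cell (3,6): code 0011 → (3.698,6.000)–(3.567,7.000)
cell (3,7): code 0011 → (3.567,7.000)–(3.219,8.000)
cell (3,8): code 0001 → (3.219,8.000)–(3.000,8.240)
total: 16 segments, chained into 1 closed loop(s), length Σ = 13.017292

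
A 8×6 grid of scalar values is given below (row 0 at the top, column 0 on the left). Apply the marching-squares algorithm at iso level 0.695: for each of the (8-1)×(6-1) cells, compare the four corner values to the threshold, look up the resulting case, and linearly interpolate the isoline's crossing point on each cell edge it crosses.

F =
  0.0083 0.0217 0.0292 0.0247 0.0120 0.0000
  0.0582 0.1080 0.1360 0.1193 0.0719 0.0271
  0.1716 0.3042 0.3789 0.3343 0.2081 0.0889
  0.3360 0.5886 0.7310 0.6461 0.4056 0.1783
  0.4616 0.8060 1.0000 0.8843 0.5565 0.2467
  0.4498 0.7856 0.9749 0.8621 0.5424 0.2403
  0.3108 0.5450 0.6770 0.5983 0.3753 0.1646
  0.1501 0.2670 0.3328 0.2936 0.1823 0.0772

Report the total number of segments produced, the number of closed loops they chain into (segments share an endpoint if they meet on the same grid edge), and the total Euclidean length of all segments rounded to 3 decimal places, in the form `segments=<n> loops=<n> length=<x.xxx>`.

segments=12 loops=1 length=9.280

cell (2,1): code 0100 → (2.898,2.000)–(3.000,1.747)
cell (2,2): code 1000 → (3.000,2.424)–(2.898,2.000)
cell (3,0): code 0100 → (3.489,1.000)–(4.000,0.678)
cell (3,1): code 1110 → (3.000,1.747)–(3.489,1.000)
cell (3,2): code 1101 → (3.205,3.000)–(3.000,2.424)
cell (3,3): code 1000 → (4.000,3.577)–(3.205,3.000)
cell (4,0): code 0110 → (4.000,0.678)–(5.000,0.730)
cell (4,3): code 1001 → (5.000,3.523)–(4.000,3.577)
cell (5,0): code 0010 → (5.000,0.730)–(5.377,1.000)
cell (5,1): code 0011 → (5.377,1.000)–(5.940,2.000)
cell (5,2): code 0011 → (5.940,2.000)–(5.633,3.000)
cell (5,3): code 0001 → (5.633,3.000)–(5.000,3.523)
total: 12 segments, chained into 1 closed loop(s), length Σ = 9.280493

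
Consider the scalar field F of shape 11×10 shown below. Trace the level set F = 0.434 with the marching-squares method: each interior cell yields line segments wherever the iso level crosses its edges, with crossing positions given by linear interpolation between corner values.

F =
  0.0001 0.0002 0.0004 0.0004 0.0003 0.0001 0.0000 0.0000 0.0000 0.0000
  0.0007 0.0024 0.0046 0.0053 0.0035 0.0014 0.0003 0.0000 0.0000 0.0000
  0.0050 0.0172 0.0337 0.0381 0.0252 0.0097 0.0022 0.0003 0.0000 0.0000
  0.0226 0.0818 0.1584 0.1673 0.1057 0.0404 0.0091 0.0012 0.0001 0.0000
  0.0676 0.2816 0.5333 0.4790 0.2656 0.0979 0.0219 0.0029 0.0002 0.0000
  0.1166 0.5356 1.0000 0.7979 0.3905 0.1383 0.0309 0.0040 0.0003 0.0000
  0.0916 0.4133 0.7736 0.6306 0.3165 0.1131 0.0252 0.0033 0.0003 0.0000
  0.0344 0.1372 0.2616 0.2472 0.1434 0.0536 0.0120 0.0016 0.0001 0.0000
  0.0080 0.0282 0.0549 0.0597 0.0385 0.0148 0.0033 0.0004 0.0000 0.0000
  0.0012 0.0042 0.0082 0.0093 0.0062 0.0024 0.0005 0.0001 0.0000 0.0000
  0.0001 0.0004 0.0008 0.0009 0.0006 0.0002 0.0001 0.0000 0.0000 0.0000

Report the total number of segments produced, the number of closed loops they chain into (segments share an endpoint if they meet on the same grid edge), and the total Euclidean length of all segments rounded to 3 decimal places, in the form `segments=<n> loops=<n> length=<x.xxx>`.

segments=12 loops=1 length=9.321

cell (3,1): code 0100 → (3.735,2.000)–(4.000,1.605)
cell (3,2): code 1100 → (3.856,3.000)–(3.735,2.000)
cell (3,3): code 1000 → (4.000,3.211)–(3.856,3.000)
cell (4,0): code 0100 → (4.600,1.000)–(5.000,0.758)
cell (4,1): code 1110 → (4.000,1.605)–(4.600,1.000)
cell (4,3): code 1001 → (5.000,3.893)–(4.000,3.211)
cell (5,0): code 0010 → (5.000,0.758)–(5.831,1.000)
cell (5,1): code 0111 → (5.831,1.000)–(6.000,1.057)
cell (5,3): code 1001 → (6.000,3.626)–(5.000,3.893)
cell (6,1): code 0010 → (6.000,1.057)–(6.663,2.000)
cell (6,2): code 0011 → (6.663,2.000)–(6.513,3.000)
cell (6,3): code 0001 → (6.513,3.000)–(6.000,3.626)
total: 12 segments, chained into 1 closed loop(s), length Σ = 9.320972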